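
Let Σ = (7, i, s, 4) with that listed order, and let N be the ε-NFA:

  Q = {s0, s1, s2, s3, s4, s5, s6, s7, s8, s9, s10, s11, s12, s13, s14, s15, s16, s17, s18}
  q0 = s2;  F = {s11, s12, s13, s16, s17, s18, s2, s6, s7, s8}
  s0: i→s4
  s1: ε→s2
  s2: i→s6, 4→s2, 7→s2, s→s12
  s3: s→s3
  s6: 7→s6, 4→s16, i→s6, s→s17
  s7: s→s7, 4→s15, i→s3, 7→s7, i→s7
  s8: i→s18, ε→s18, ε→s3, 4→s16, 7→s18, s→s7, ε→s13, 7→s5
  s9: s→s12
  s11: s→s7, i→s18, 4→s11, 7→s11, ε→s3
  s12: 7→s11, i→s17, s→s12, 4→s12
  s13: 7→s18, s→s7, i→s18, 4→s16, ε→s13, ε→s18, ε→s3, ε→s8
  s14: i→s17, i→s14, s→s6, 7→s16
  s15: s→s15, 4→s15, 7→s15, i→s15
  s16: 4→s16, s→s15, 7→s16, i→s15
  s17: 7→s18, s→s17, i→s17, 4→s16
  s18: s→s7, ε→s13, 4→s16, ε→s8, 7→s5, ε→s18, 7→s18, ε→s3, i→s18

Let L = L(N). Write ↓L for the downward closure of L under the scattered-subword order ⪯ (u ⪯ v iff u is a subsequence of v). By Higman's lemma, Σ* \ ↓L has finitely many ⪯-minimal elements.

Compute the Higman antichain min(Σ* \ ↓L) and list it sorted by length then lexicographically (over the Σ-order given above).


|Q|=19, |F|=10, |δ|=67 (13 ε).
min D↑ (9 st, q0=0, F={7}): 0:7→0,i→1,s→2,4→0 1:7→1,i→1,s→3,4→4 2:7→5,i→3,s→2,4→2 3:7→6,i→3,s→3,4→4 4:7→4,i→7,s→7,4→4 5:7→5,i→6,s→8,4→5 6:7→6,i→6,s→8,4→4 7:7→7,i→7,s→7,4→7 8:7→8,i→8,s→8,4→7.
'i4i': run [13, 10, 2, 1] end={s15} — reject; 3/3 deletions ∈↓L.
'i4s': N↓-sim [13, 10, 2, 1] end={s15} ∉↓L; 3/3 single-dels accept.
's7s4': N↓-sim [13, 11, 9, 3, 1] end={s15} — reject; 4/4 del acc.
3 words, ⪯-incomp.

min(Σ*\↓L) = [i4i, i4s, s7s4].


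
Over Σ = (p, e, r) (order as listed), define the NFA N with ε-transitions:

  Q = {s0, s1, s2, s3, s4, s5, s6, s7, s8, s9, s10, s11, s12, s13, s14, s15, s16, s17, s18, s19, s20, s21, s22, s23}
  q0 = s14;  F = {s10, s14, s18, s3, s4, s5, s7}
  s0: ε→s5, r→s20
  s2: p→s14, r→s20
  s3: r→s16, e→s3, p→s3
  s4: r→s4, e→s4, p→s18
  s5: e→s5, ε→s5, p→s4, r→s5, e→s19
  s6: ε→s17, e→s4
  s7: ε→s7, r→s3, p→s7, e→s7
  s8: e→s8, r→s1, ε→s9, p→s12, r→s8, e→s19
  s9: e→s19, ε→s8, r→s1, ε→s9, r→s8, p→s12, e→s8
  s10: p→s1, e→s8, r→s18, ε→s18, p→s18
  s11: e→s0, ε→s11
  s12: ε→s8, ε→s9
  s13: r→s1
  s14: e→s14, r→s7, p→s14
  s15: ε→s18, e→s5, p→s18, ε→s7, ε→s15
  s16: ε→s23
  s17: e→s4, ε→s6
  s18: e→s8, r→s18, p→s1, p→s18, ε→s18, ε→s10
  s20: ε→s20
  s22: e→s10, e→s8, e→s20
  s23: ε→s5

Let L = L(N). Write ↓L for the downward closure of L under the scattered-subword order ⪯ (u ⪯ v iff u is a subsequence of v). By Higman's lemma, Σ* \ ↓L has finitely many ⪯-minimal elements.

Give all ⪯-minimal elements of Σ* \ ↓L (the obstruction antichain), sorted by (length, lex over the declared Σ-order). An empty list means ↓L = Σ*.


A = [rrrppe].

|Q|=24, |F|=7, |δ|=66 (20 ε).
min D↑ (7 st, q0=0, F={6}): 0:p→0,e→0,r→1 1:p→1,e→1,r→2 2:p→2,e→2,r→3 3:p→4,e→3,r→3 4:p→5,e→4,r→4 5:p→5,e→6,r→5 6:p→6,e→6,r→6 (ε-aug+det+¬).
'rrrppe': run [14, 13, 12, 11, 8, 7, 5] end={s1,s12,s19,s8,s9} — reject; 6/6 del acc.
1 obstructions.


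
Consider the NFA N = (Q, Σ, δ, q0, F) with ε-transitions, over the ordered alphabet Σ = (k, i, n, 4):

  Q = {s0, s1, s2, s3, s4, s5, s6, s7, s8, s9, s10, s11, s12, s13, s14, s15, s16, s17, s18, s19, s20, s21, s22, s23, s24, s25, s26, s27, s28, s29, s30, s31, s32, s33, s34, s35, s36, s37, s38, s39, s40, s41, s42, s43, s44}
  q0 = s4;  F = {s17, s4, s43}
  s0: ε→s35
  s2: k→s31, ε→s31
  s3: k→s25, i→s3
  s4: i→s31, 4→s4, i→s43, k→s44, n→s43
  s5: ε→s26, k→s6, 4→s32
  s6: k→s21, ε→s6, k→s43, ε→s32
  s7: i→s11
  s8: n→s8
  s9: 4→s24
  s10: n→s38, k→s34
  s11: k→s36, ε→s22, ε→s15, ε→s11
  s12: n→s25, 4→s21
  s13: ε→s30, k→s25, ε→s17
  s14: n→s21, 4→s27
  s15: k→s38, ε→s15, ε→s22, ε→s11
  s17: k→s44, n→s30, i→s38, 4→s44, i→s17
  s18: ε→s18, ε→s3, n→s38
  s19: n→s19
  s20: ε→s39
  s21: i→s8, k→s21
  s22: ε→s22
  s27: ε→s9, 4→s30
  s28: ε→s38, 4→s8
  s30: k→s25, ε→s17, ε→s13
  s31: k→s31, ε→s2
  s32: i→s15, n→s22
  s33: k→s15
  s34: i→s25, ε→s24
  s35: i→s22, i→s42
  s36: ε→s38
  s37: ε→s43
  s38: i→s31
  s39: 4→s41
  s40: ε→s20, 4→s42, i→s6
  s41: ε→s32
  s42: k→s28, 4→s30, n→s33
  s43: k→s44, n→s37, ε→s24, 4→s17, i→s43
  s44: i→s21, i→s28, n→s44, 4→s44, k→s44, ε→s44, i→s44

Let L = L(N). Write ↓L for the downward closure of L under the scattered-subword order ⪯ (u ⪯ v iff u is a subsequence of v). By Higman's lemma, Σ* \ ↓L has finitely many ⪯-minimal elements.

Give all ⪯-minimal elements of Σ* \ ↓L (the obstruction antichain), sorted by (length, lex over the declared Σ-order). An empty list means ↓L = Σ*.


Antichain: [k, i44, n44].

|Q|=45, |F|=3, |δ|=89 (29 ε).
min D↑ (4 st, q0=0, F={1}): 0:k→1,i→2,n→2,4→0 1:k→1,i→1,n→1,4→1 2:k→1,i→2,n→2,4→3 3:k→1,i→3,n→3,4→1 [Hopcroft].
'k': |S_i|=[15, 8] end={s2,s21,s25,s28,s31,s38,s44,s8} ∉↓L; 1/1 deletions ∈↓L.
'i44': N↓-sim [15, 14, 11, 7] end={s2,s21,s28,s31,s38,s44,s8} rej; 3/3 del acc.
'n44': |S_i|=[15, 14, 11, 7] end={s2,s21,s28,s31,s38,s44,s8} — reject; 3/3 del acc.
3 obstructions.


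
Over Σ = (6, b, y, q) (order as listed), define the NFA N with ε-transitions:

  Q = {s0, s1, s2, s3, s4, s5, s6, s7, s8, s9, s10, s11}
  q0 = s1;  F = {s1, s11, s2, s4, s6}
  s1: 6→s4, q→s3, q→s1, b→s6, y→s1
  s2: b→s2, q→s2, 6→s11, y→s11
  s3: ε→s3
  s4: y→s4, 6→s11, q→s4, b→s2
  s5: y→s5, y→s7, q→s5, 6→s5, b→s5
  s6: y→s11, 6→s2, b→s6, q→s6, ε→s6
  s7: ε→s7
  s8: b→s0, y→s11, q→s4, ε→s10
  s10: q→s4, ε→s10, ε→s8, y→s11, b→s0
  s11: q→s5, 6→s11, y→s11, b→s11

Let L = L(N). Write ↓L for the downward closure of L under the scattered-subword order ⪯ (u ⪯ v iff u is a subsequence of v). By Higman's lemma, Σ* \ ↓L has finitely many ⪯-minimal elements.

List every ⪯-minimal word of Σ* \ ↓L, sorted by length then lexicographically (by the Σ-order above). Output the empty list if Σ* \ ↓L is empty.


min(Σ*\↓L) = [66q, byq].

|Q|=12, |F|=5, |δ|=38 (6 ε).
min D↑ (6 st, q0=0, F={5}): 0:6→1,b→2,y→0,q→0 1:6→3,b→4,y→1,q→1 2:6→4,b→2,y→3,q→2 3:6→3,b→3,y→3,q→5 4:6→3,b→4,y→3,q→4 5:6→5,b→5,y→5,q→5.
'66q': run [8, 5, 3, 2] end={s5,s7} rej; 3/3 deletions ∈↓L.
'byq': |S_i|=[8, 5, 3, 2] end={s5,s7} ∉↓L; 3/3 del acc.
2 minimals (antichain).


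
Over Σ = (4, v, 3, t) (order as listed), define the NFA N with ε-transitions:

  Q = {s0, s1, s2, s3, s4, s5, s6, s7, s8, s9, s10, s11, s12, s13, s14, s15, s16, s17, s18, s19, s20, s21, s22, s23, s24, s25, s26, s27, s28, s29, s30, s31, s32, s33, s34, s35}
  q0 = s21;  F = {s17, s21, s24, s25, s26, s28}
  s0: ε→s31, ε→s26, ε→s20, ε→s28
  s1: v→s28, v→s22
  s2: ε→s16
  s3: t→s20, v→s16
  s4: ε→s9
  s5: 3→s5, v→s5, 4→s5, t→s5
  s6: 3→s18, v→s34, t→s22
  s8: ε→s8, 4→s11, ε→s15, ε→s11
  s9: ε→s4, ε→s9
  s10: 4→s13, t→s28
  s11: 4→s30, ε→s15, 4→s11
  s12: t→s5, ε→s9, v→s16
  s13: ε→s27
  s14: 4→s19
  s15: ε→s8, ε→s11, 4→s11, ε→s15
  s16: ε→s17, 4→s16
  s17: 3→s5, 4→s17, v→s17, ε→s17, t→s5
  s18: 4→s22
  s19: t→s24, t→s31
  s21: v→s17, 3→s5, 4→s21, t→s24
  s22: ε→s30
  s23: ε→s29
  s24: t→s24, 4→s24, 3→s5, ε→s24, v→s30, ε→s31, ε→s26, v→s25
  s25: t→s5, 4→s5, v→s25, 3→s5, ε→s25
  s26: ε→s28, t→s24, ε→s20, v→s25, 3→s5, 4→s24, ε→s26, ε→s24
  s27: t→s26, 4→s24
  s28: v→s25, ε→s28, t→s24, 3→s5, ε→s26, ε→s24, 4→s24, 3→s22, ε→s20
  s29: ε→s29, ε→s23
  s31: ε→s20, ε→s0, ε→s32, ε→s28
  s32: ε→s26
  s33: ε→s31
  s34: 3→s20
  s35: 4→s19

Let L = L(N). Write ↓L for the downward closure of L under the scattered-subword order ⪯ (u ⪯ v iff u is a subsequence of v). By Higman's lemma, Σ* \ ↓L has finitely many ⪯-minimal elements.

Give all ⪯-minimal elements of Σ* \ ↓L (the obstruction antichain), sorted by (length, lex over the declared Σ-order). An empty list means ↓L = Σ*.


min(Σ*\↓L) = [3, vt, tv4].

|Q|=36, |F|=6, |δ|=95 (41 ε).
min D↑ (5 st, q0=0, F={2}): 0:4→0,v→1,3→2,t→3 1:4→1,v→1,3→2,t→2 2:4→2,v→2,3→2,t→2 3:4→3,v→4,3→2,t→3 4:4→2,v→4,3→2,t→2 (ε-aug+det+¬).
'3': |S_i|=[13, 3] end={s22,s30,s5} ∉↓L; 1/1 single-dels accept.
'vt': run [13, 4, 1] end={s5} ∉↓L; 2/2 single-dels accept.
'tv4': |S_i|=[13, 11, 3, 1] end={s5} ∉↓L; 3/3 single-dels accept.
3 minimals (antichain).


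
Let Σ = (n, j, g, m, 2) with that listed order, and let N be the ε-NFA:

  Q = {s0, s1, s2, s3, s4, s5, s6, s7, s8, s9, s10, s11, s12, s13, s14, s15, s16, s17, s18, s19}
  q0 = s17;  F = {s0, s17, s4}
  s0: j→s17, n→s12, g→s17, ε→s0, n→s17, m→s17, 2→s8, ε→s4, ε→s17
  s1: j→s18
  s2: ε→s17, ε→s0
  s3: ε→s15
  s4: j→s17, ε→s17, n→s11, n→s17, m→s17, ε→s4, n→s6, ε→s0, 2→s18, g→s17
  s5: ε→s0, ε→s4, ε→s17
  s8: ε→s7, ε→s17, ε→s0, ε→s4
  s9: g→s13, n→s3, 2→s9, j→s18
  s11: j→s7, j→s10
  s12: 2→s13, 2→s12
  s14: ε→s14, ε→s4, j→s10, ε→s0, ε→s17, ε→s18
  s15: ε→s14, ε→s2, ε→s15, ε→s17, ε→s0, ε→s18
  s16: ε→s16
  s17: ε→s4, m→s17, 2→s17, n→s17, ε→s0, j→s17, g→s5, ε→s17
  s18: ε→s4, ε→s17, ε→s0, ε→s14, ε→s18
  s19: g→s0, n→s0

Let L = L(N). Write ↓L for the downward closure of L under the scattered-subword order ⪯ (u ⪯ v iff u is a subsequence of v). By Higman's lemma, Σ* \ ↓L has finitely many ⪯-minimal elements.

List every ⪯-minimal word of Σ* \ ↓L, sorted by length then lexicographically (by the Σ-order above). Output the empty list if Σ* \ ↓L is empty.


min(Σ*\↓L) = [].

|Q|=20, |F|=3, |δ|=66 (36 ε).
min D↑ (1 st, q0=0, F={}): 0:n→0,j→0,g→0,m→0,2→0 (ε-aug+det+¬).
L(D↑) = ∅ ⇒ ↓L = Σ*.


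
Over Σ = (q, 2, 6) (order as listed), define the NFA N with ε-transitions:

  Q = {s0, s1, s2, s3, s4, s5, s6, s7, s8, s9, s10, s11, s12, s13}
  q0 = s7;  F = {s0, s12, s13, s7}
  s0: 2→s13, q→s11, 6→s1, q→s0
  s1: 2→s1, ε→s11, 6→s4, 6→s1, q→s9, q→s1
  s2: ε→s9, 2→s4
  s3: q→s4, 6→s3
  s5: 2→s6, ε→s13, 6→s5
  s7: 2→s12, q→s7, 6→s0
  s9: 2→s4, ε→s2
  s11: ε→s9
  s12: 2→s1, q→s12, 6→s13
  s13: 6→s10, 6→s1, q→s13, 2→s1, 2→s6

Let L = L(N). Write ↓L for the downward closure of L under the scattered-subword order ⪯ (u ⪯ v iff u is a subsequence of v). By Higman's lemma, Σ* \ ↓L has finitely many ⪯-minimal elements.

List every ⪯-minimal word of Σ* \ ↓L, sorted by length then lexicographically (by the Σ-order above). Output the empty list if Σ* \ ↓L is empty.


Antichain: [22, 66].

|Q|=14, |F|=4, |δ|=31 (5 ε).
min D↑ (5 st, q0=0, F={3}): 0:q→0,2→1,6→2 1:q→1,2→3,6→4 2:q→2,2→4,6→3 3:q→3,2→3,6→3 4:q→4,2→3,6→3 [Hopcroft].
'22': run [11, 9, 6] end={s1,s11,s2,s4,s6,s9} rej; 2/2 single-dels accept.
'66': N↓-sim [11, 9, 6] end={s1,s10,s11,s2,s4,s9} rej; 2/2 deletions ∈↓L.
2 minimals (antichain).


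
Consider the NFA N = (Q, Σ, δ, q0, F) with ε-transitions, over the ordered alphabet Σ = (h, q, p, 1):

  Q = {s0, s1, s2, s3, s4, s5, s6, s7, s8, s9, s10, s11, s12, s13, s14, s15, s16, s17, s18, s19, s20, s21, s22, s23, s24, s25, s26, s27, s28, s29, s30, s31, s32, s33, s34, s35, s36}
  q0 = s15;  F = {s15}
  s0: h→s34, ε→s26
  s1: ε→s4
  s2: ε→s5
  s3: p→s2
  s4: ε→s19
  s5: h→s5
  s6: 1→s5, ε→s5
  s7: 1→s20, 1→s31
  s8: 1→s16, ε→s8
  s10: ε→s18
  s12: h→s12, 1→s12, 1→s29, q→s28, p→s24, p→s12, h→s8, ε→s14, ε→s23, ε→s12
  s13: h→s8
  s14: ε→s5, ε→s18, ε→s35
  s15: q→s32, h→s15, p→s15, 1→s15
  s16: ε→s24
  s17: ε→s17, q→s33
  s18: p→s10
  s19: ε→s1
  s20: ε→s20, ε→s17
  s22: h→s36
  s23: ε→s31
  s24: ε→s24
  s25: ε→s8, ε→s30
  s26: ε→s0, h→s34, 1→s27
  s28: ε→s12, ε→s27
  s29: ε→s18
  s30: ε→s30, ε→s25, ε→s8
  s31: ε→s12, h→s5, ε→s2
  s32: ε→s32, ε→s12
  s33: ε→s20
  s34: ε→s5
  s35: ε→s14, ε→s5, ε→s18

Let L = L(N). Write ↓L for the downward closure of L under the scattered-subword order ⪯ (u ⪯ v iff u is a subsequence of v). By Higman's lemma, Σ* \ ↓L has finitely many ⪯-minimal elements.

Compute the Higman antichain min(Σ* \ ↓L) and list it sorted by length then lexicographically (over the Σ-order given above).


A = [q].

|Q|=37, |F|=1, |δ|=63 (38 ε).
min D↑ (2 st, q0=0, F={1}): 0:h→0,q→1,p→0,1→0 1:h→1,q→1,p→1,1→1 [Hopcroft].
'q': |S_i|=[17, 16] end={s10,s12,s14,s16,s18,s2,s23,s24,s27,s28,s29,s31,…} rej; 1/1 single-dels accept.
1 words, ⪯-incomp.


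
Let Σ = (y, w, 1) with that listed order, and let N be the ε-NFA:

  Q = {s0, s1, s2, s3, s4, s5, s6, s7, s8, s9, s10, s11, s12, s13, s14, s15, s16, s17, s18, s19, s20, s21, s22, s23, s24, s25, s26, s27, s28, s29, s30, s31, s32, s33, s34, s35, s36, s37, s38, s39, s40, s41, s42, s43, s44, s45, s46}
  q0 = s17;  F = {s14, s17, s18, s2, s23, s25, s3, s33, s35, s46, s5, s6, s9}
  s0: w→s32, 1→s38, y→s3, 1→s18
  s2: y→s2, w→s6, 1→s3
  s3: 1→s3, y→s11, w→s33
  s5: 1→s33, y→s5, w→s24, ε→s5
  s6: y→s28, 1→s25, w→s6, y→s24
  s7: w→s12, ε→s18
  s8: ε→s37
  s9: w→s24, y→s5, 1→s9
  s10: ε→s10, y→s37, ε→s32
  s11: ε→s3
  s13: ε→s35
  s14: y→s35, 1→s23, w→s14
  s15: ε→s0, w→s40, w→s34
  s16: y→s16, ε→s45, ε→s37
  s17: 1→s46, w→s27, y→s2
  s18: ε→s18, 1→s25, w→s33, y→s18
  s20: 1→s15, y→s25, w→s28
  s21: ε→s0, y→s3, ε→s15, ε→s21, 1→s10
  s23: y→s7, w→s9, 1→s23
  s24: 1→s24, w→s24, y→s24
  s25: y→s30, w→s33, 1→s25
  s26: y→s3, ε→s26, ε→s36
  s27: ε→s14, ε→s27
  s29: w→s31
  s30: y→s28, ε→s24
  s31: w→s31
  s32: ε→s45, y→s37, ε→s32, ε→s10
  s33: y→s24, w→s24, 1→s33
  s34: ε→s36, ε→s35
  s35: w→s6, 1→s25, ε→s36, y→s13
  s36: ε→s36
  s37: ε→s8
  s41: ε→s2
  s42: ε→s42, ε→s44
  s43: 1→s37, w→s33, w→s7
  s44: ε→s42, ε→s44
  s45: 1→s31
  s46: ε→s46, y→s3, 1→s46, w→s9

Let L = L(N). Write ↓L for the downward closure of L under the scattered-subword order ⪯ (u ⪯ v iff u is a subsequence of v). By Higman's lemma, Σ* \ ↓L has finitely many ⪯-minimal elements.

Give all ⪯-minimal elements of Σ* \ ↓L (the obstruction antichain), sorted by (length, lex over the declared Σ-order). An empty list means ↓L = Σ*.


|Q|=47, |F|=13, |δ|=99 (33 ε).
min D↑ (14 st, q0=0, F={9}): 0:y→1,w→2,1→3 1:y→1,w→4,1→5 2:y→6,w→2,1→7 3:y→5,w→8,1→3 4:y→9,w→4,1→10 5:y→5,w→11,1→5 6:y→6,w→4,1→10 7:y→12,w→8,1→7 8:y→13,w→9,1→8 9:y→9,w→9,1→9 10:y→9,w→11,1→10 11:y→9,w→9,1→11 12:y→12,w→11,1→10 13:y→13,w→9,1→11 (ε-aug+det+¬).
'ywy': |S_i|=[22, 16, 7, 3] end={s24,s28,s30} ∉↓L; 3/3 deletions ∈↓L.
'1ww': |S_i|=[22, 14, 5, 1] end={s24} rej; 3/3 single-dels accept.
'wy1y': N↓-sim [22, 17, 13, 5, 3] end={s24,s28,s30} ∉↓L; 4/4 single-dels accept.
3 obstructions.

Antichain: [ywy, 1ww, wy1y].


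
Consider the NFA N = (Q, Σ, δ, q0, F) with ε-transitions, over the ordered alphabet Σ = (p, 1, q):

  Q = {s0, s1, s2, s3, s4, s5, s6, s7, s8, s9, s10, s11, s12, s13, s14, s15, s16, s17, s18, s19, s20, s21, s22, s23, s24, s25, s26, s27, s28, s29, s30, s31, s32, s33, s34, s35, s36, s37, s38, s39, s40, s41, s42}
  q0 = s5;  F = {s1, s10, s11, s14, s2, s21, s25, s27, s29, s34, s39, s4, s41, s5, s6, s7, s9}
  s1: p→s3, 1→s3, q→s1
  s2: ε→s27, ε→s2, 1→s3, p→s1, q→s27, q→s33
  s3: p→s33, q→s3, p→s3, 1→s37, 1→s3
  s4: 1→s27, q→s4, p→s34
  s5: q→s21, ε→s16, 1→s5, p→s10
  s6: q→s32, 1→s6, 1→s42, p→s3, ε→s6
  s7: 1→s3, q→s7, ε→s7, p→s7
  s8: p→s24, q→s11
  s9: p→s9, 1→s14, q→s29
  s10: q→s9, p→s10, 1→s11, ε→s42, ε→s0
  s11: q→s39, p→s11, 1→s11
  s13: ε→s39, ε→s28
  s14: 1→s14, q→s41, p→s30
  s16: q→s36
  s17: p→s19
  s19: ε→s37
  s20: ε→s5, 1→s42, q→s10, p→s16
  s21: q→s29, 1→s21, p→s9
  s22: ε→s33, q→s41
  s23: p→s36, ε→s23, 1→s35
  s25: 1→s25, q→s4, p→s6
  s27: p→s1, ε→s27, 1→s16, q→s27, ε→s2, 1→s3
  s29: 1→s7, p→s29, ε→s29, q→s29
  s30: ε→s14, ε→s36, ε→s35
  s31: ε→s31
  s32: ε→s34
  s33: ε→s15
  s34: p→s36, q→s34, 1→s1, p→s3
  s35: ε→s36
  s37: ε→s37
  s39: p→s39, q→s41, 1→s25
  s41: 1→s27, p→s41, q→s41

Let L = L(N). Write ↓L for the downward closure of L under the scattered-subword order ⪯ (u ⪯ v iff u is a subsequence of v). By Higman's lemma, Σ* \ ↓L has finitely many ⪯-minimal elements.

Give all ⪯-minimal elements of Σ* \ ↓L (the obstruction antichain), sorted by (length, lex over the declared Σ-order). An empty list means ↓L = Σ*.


min(Σ*\↓L) = [qq11, p1q1pp].

|Q|=43, |F|=17, |δ|=94 (24 ε).
min D↑ (17 st, q0=0, F={11}): 0:p→1,1→0,q→2 1:p→1,1→3,q→4 2:p→4,1→2,q→5 3:p→3,1→3,q→6 4:p→4,1→7,q→5 5:p→5,1→8,q→5 6:p→6,1→9,q→10 7:p→7,1→7,q→10 8:p→8,1→11,q→8 9:p→12,1→9,q→13 10:p→10,1→14,q→10 11:p→11,1→11,q→11 12:p→11,1→12,q→15 13:p→15,1→14,q→13 14:p→16,1→11,q→14 15:p→11,1→16,q→15 16:p→11,1→11,q→16 [Hopcroft].
'qq11': |S_i|=[28, 24, 15, 10, 6] end={s15,s16,s3,s33,s36,s37} rej; 4/4 deletions ∈↓L.
'p1q1pp': run [28, 26, 22, 18, 15, 10, 5] end={s15,s3,s33,s36,s37} — reject; 6/6 deletions ∈↓L.
2 obstructions.


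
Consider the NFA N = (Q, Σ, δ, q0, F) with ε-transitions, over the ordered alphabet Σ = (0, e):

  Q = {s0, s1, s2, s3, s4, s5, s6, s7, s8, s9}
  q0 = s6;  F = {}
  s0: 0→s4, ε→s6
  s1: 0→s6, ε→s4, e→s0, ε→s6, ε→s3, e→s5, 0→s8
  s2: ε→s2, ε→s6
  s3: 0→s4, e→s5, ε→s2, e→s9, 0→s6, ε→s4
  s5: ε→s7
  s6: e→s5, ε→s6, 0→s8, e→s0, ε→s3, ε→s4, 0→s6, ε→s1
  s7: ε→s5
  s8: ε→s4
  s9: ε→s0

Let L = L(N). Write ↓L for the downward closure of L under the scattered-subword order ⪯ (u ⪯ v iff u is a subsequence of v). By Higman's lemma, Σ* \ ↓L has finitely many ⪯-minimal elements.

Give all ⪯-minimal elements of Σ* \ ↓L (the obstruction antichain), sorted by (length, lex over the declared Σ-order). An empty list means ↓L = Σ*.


|Q|=10, |F|=0, |δ|=29 (16 ε).
min D↑ (1 st, q0=0, F={0}): 0:0→0,e→0 [Hopcroft].
ε ∈ L(D↑) — L = ∅.

min(Σ*\↓L) = [ε].


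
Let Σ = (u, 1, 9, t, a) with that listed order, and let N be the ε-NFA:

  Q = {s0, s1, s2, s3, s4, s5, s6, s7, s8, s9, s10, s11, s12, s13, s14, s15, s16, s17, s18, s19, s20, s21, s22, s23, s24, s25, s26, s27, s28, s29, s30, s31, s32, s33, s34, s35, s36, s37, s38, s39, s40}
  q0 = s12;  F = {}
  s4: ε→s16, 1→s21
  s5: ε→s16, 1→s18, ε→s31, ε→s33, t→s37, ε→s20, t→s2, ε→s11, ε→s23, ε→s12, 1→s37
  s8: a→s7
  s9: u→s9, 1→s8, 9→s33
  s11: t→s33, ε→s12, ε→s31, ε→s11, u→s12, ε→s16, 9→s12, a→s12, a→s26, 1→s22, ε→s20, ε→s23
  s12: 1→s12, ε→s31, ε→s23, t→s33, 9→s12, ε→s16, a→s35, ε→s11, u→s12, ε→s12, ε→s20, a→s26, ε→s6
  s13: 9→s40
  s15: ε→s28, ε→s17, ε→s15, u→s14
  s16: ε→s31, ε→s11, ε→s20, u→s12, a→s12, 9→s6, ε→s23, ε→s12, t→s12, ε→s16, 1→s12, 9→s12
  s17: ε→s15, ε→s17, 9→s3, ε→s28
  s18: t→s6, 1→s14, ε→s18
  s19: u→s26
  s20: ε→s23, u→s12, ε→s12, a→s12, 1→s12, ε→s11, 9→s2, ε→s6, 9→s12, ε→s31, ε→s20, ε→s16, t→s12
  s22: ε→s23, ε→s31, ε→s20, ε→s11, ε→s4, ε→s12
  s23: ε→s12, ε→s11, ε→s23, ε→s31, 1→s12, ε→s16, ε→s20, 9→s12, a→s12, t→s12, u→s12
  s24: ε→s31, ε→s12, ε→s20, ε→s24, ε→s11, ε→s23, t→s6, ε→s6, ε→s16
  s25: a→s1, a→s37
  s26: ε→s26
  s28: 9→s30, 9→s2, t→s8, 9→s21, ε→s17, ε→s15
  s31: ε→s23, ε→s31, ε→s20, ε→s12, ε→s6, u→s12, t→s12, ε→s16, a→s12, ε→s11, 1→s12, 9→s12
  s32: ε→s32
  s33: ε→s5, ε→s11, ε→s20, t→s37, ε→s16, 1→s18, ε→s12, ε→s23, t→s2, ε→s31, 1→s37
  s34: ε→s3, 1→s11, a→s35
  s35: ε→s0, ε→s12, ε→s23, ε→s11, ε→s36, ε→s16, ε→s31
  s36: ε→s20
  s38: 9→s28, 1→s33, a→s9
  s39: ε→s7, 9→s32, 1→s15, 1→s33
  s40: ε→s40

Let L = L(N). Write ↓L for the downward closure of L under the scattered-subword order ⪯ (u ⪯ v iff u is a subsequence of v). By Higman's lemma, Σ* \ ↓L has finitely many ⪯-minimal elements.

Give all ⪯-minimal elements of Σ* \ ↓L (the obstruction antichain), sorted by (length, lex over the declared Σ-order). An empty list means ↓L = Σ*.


|Q|=41, |F|=0, |δ|=158 (90 ε).
min D↑ (1 st, q0=0, F={0}): 0:u→0,1→0,9→0,t→0,a→0.
ε ∈ L(D↑) — L = ∅.

Antichain: [ε].


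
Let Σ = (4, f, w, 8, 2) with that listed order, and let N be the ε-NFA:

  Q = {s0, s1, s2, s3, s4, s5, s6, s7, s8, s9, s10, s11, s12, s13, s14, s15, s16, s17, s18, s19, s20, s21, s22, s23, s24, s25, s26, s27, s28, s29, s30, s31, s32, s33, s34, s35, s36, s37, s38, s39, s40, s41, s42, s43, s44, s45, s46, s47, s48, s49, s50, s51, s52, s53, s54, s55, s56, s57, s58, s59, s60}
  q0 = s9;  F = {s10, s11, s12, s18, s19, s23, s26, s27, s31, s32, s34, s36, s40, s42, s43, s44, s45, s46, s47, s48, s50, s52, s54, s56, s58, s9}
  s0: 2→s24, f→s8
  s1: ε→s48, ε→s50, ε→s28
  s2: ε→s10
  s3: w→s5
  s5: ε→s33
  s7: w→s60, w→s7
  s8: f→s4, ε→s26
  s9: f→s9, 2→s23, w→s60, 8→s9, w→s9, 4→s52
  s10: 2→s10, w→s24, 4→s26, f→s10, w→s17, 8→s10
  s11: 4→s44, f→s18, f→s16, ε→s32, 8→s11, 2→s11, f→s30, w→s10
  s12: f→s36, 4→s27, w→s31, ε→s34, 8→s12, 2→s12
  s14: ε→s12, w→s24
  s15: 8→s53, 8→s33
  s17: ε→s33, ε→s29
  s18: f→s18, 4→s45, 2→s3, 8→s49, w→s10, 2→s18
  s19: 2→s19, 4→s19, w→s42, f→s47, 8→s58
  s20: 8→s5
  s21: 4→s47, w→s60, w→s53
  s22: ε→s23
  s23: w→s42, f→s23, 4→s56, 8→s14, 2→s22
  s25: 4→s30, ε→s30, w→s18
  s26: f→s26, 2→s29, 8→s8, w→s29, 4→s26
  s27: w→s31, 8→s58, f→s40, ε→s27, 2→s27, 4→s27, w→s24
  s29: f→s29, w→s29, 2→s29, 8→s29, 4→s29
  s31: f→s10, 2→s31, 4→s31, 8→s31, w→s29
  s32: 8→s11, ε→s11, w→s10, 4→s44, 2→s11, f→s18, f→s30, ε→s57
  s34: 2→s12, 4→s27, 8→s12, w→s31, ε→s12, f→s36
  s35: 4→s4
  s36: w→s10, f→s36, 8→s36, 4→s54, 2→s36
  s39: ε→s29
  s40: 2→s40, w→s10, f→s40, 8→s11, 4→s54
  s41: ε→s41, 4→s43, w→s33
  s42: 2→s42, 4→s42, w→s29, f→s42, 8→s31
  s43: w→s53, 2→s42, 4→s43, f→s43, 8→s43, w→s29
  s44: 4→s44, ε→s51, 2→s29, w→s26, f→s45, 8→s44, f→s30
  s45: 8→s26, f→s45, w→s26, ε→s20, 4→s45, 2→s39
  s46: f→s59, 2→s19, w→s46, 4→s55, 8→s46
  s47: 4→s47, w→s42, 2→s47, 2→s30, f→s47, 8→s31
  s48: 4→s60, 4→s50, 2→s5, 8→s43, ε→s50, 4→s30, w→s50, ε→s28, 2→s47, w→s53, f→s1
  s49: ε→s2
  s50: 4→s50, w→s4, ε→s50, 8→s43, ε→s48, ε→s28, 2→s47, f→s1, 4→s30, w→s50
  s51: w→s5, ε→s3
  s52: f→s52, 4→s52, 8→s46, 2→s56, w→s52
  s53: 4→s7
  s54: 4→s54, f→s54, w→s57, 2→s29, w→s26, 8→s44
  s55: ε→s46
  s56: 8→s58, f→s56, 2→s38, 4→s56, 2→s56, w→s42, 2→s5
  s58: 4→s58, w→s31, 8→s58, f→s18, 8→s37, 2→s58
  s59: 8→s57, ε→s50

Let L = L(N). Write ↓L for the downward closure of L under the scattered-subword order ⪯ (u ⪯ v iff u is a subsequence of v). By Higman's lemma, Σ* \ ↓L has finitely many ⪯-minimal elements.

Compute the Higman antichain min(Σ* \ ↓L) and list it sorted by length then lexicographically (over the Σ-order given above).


|Q|=61, |F|=26, |δ|=206 (30 ε).
min D↑ (24 st, q0=0, F={10}): 0:4→1,f→0,w→0,8→0,2→2 1:4→1,f→1,w→1,8→3,2→4 2:4→4,f→2,w→5,8→6,2→2 3:4→3,f→7,w→3,8→3,2→8 4:4→4,f→4,w→5,8→9,2→4 5:4→5,f→5,w→10,8→11,2→5 6:4→12,f→13,w→11,8→6,2→6 7:4→7,f→7,w→7,8→14,2→15 8:4→8,f→15,w→5,8→9,2→8 9:4→9,f→16,w→11,8→9,2→9 10:4→10,f→10,w→10,8→10,2→10 11:4→11,f→17,w→10,8→11,2→11 12:4→12,f→18,w→11,8→9,2→12 13:4→19,f→13,w→17,8→13,2→13 14:4→14,f→14,w→10,8→14,2→5 15:4→15,f→15,w→5,8→11,2→15 16:4→20,f→16,w→17,8→17,2→16 17:4→21,f→17,w→10,8→17,2→17 18:4→19,f→18,w→17,8→22,2→18 19:4→19,f→19,w→21,8→23,2→10 20:4→20,f→20,w→21,8→21,2→10 21:4→21,f→21,w→10,8→21,2→10 22:4→23,f→16,w→17,8→22,2→22 23:4→23,f→20,w→21,8→23,2→10 (ε-aug+det+¬).
'2ww': N↓-sim [53, 40, 12, 4] end={s17,s24,s29,s33} ∉↓L; 3/3 single-dels accept.
'48f8w': N↓-sim [53, 46, 40, 31, 18, 7] end={s17,s24,s29,s33,s53,s60,s7} rej; 5/5 deletions ∈↓L.
'28f42': |S_i|=[53, 40, 33, 26, 15, 2] end={s29,s39} — reject; 5/5 del acc.
3 words, ⪯-incomp.

A = [2ww, 48f8w, 28f42].


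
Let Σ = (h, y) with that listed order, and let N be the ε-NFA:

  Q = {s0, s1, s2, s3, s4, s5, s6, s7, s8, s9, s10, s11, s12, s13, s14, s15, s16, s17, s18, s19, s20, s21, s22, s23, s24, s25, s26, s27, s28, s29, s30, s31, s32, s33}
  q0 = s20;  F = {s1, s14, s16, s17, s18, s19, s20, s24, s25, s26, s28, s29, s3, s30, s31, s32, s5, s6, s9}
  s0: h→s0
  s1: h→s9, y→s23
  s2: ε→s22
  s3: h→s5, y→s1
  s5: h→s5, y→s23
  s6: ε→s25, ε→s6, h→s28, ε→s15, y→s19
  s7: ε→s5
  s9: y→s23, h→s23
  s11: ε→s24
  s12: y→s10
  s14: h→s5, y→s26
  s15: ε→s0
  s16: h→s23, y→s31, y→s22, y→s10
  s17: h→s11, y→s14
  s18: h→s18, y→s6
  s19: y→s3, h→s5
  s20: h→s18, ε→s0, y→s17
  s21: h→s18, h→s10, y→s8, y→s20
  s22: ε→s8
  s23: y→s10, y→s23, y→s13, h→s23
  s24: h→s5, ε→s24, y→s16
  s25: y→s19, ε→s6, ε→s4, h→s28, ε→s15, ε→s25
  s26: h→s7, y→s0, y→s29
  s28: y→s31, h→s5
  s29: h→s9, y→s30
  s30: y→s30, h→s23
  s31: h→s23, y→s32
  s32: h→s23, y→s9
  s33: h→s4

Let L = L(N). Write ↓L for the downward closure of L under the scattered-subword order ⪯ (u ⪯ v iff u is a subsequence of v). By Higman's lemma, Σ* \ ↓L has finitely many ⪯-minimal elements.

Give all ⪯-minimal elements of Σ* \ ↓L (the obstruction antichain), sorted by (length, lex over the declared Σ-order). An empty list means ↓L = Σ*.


Antichain: [yhhy, yhyh, yyhy, hyyyyy, yyyyhh, yyyyyh].

|Q|=34, |F|=19, |δ|=66 (14 ε).
min D↑ (19 st, q0=0, F={13}): 0:h→1,y→2 1:h→1,y→3 2:h→4,y→5 3:h→6,y→7 4:h→8,y→9 5:h→8,y→10 6:h→8,y→11 7:h→8,y→12 8:h→8,y→13 9:h→13,y→11 10:h→8,y→14 11:h→13,y→15 12:h→8,y→16 13:h→13,y→13 14:h→17,y→18 15:h→13,y→17 16:h→17,y→13 17:h→13,y→13 18:h→13,y→18 [Hopcroft].
'yhhy': N↓-sim [29, 27, 15, 5, 3] end={s10,s13,s23} rej; 4/4 del acc.
'yhyh': run [29, 27, 15, 9, 3] end={s10,s13,s23} — reject; 4/4 single-dels accept.
'yyhy': N↓-sim [29, 27, 19, 7, 3] end={s10,s13,s23} rej; 4/4 deletions ∈↓L.
'hyyyyy': run [29, 23, 19, 12, 8, 5, 3] end={s10,s13,s23} ∉↓L; 6/6 deletions ∈↓L.
'yyyyhh': run [29, 27, 19, 16, 9, 5, 4] end={s0,s10,s13,s23} rej; 6/6 deletions ∈↓L.
'yyyyyh': run [29, 27, 19, 16, 9, 5, 3] end={s10,s13,s23} rej; 6/6 single-dels accept.
6 obstructions.


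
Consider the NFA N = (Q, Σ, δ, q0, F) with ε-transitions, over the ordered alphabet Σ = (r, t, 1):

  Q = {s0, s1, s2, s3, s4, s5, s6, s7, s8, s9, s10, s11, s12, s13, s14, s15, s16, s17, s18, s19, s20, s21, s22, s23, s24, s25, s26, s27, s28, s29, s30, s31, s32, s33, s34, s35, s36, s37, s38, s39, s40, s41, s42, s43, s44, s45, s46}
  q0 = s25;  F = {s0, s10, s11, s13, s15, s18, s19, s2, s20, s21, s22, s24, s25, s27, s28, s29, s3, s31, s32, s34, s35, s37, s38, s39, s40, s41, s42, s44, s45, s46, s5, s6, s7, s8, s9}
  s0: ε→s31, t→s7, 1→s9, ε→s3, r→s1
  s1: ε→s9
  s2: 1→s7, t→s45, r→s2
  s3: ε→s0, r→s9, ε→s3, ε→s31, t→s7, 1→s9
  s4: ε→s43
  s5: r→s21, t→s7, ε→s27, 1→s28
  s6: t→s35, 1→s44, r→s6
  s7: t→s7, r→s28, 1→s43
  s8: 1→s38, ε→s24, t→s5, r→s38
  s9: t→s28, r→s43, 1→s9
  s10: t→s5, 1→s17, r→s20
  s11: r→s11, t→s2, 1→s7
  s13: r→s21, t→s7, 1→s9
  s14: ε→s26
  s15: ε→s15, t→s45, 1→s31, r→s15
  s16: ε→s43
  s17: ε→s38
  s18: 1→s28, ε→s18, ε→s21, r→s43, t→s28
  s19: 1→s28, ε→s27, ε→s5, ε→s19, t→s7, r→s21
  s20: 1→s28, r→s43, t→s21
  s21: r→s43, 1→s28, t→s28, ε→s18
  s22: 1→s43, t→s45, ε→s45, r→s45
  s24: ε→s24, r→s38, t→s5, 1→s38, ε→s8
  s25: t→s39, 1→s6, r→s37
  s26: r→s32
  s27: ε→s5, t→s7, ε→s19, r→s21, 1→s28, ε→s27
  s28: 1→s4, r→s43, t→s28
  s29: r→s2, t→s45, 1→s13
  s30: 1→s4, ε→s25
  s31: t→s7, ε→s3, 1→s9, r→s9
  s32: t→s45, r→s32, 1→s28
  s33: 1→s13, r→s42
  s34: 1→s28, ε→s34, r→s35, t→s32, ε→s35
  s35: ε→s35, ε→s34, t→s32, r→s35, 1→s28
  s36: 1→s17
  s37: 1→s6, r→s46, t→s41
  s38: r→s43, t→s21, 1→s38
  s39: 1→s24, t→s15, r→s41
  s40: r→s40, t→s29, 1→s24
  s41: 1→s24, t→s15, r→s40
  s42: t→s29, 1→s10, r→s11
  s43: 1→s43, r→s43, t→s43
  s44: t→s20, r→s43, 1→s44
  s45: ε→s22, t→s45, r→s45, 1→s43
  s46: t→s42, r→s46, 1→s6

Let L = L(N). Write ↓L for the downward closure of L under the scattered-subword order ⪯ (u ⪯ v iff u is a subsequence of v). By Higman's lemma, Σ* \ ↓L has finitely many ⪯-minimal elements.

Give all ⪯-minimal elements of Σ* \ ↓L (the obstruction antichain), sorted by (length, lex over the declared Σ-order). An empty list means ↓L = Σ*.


|Q|=47, |F|=35, |δ|=145 (32 ε).
min D↑ (28 st, q0=0, F={18}): 0:r→1,t→2,1→3 1:r→4,t→5,1→3 2:r→5,t→6,1→7 3:r→3,t→8,1→9 4:r→4,t→10,1→3 5:r→11,t→6,1→7 6:r→6,t→12,1→13 7:r→14,t→15,1→14 8:r→8,t→16,1→17 9:r→18,t→19,1→9 10:r→20,t→21,1→22 11:r→11,t→21,1→7 12:r→12,t→12,1→18 13:r→23,t→24,1→23 14:r→18,t→25,1→14 15:r→25,t→24,1→17 16:r→16,t→12,1→17 17:r→18,t→17,1→18 18:r→18,t→18,1→18 19:r→18,t→25,1→17 20:r→20,t→26,1→24 21:r→26,t→12,1→27 22:r→19,t→15,1→14 23:r→18,t→17,1→23 24:r→17,t→24,1→18 25:r→18,t→17,1→17 26:r→26,t→12,1→24 27:r→25,t→24,1→23.
'11r': N↓-sim [39, 28, 10, 1] end={s43} rej; 3/3 del acc.
'ttt1': run [39, 34, 21, 6, 2] end={s4,s43} — reject; 4/4 single-dels accept.
't1rr': N↓-sim [39, 34, 21, 9, 1] end={s43} — reject; 4/4 deletions ∈↓L.
'1t11': run [39, 28, 15, 3, 2] end={s4,s43} ∉↓L; 4/4 single-dels accept.
'rrtr11': run [39, 37, 35, 24, 14, 4, 2] end={s4,s43} rej; 6/6 single-dels accept.
5 minimals (antichain).

A = [11r, ttt1, t1rr, 1t11, rrtr11].


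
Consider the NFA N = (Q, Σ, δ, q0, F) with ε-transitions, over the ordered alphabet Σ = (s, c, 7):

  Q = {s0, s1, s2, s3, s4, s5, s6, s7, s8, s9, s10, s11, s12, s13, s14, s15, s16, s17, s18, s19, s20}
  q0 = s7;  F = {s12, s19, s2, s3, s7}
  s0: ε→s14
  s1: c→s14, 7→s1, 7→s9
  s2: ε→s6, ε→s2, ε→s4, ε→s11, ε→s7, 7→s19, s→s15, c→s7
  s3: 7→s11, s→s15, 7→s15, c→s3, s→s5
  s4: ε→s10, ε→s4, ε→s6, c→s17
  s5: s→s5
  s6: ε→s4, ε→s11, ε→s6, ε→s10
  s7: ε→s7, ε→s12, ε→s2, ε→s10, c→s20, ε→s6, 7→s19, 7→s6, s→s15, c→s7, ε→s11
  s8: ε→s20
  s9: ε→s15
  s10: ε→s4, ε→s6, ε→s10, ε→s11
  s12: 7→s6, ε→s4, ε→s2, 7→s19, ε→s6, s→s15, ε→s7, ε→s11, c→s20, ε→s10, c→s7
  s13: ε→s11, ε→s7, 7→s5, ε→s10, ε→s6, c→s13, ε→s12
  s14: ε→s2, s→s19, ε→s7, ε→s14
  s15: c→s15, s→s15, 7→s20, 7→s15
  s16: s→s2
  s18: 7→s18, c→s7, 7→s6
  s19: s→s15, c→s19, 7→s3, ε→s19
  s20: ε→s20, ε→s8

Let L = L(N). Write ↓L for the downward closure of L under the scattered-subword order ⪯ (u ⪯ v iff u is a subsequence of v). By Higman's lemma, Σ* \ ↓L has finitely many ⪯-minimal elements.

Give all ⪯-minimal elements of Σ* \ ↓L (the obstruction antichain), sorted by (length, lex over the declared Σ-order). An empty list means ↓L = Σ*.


|Q|=21, |F|=5, |δ|=79 (42 ε).
min D↑ (4 st, q0=0, F={1}): 0:s→1,c→0,7→2 1:s→1,c→1,7→1 2:s→1,c→2,7→3 3:s→1,c→3,7→1 (ε-aug+det+¬).
's': |S_i|=[14, 4] end={s15,s20,s5,s8} rej; 1/1 deletions ∈↓L.
'777': N↓-sim [14, 11, 6, 4] end={s11,s15,s20,s8} — reject; 3/3 deletions ∈↓L.
2 obstructions.

A = [s, 777].


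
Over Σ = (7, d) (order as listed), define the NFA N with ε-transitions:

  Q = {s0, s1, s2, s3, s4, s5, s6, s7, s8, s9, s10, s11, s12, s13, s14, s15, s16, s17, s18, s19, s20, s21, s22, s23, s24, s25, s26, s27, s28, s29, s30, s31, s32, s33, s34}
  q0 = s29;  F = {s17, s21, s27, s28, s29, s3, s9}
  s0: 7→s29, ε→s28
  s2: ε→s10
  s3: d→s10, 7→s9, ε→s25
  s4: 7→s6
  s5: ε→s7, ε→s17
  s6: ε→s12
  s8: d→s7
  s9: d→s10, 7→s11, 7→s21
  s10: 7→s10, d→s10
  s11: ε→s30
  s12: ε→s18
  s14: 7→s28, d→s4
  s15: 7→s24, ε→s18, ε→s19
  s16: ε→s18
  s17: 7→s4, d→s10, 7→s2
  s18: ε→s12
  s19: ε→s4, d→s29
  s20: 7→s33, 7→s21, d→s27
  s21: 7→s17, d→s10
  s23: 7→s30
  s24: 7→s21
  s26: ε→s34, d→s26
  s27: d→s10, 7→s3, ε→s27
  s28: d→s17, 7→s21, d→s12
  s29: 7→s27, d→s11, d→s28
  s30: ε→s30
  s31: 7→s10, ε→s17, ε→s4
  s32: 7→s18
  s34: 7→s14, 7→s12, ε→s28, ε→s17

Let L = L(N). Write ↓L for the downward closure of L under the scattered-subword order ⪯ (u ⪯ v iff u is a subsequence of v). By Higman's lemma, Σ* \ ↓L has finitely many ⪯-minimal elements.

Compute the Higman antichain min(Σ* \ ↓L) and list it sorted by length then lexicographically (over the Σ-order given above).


A = [7d, dd7, ddd, d777, 777777].

|Q|=35, |F|=7, |δ|=57 (20 ε).
min D↑ (8 st, q0=0, F={4}): 0:7→1,d→2 1:7→3,d→4 2:7→5,d→6 3:7→7,d→4 4:7→4,d→4 5:7→6,d→4 6:7→4,d→4 7:7→5,d→4.
'7d': run [16, 14, 1] end={s10} rej; 2/2 del acc.
'dd7': |S_i|=[16, 11, 7, 6] end={s10,s12,s18,s2,s4,s6} rej; 3/3 single-dels accept.
'ddd': run [16, 11, 7, 1] end={s10} ∉↓L; 3/3 deletions ∈↓L.
'd777': N↓-sim [16, 11, 8, 7, 6] end={s10,s12,s18,s2,s4,s6} — reject; 4/4 del acc.
'777777': N↓-sim [16, 14, 13, 11, 10, 7, 6] end={s10,s12,s18,s2,s4,s6} ∉↓L; 6/6 del acc.
5 obstructions.


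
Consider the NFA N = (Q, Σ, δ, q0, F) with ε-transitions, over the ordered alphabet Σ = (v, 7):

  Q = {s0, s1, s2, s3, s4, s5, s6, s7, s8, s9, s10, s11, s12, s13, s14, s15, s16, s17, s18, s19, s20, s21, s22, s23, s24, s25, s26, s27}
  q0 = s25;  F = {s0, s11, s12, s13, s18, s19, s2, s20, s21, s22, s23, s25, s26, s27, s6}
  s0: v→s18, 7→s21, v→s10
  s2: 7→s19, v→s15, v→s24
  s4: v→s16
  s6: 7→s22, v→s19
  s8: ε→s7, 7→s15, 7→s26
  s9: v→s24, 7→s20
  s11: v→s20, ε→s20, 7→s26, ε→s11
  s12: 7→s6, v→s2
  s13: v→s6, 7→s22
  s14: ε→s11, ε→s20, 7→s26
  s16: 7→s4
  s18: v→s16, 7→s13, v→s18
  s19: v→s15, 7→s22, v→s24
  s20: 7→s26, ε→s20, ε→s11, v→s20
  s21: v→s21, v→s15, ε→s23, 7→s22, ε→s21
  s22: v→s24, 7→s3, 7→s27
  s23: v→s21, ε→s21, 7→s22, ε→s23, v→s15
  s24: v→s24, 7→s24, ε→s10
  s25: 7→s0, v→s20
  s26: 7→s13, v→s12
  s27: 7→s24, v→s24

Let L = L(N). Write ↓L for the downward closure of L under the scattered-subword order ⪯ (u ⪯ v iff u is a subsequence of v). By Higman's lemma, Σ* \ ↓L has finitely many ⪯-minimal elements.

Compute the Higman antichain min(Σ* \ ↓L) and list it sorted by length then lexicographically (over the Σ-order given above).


|Q|=28, |F|=15, |δ|=58 (12 ε).
min D↑ (14 st, q0=0, F={11}): 0:v→1,7→2 1:v→1,7→3 2:v→4,7→5 3:v→6,7→7 4:v→4,7→7 5:v→5,7→8 6:v→9,7→10 7:v→10,7→8 8:v→11,7→12 9:v→11,7→13 10:v→13,7→8 11:v→11,7→11 12:v→11,7→11 13:v→11,7→8 [Hopcroft].
'777v': |S_i|=[21, 18, 13, 7, 4] end={s10,s16,s24,s4} rej; 4/4 single-dels accept.
'v7vvv': N↓-sim [21, 19, 14, 12, 10, 5] end={s10,s15,s16,s24,s4} rej; 5/5 deletions ∈↓L.
'77777': N↓-sim [21, 18, 13, 7, 6, 4] end={s10,s16,s24,s4} — reject; 5/5 del acc.
3 obstructions.

min(Σ*\↓L) = [777v, v7vvv, 77777].


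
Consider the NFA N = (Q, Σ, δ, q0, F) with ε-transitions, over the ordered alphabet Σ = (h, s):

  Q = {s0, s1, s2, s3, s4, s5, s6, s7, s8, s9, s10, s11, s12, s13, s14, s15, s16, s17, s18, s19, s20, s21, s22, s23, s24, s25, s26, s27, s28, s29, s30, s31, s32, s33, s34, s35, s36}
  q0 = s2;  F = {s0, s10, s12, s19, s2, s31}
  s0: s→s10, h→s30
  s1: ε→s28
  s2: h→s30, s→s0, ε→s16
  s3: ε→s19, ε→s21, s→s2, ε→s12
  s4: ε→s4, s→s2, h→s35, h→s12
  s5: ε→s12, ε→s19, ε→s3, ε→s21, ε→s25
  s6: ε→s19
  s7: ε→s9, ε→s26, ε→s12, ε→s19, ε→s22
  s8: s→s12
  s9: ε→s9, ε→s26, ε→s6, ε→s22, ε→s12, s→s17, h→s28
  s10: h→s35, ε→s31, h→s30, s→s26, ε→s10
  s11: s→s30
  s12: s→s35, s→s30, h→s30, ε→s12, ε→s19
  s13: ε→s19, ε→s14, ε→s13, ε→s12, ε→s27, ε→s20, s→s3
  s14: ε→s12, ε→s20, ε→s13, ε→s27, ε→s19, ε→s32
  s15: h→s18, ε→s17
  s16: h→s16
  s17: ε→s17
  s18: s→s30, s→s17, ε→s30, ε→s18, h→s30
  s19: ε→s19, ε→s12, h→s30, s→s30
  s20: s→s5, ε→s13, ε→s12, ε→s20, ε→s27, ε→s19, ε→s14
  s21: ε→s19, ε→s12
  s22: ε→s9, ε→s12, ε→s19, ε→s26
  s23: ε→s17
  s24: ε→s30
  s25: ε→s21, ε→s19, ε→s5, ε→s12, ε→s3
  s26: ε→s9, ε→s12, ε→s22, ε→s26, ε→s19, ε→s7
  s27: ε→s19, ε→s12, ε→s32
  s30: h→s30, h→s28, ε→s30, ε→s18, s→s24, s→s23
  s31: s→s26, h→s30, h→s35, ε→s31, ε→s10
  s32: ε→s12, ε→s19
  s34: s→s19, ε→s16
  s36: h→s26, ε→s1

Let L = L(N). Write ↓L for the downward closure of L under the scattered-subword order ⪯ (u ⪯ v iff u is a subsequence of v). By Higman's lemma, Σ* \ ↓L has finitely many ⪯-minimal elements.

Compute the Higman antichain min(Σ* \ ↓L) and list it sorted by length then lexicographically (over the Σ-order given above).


Antichain: [h, ssss].

|Q|=37, |F|=6, |δ|=116 (80 ε).
min D↑ (5 st, q0=0, F={1}): 0:h→1,s→2 1:h→1,s→1 2:h→1,s→3 3:h→1,s→4 4:h→1,s→1.
'h': run [19, 8] end={s16,s17,s18,s23,s24,s28,s30,s35} ∉↓L; 1/1 single-dels accept.
'ssss': |S_i|=[19, 17, 16, 14, 7] end={s17,s18,s23,s24,s28,s30,s35} — reject; 4/4 deletions ∈↓L.
2 words, ⪯-incomp.


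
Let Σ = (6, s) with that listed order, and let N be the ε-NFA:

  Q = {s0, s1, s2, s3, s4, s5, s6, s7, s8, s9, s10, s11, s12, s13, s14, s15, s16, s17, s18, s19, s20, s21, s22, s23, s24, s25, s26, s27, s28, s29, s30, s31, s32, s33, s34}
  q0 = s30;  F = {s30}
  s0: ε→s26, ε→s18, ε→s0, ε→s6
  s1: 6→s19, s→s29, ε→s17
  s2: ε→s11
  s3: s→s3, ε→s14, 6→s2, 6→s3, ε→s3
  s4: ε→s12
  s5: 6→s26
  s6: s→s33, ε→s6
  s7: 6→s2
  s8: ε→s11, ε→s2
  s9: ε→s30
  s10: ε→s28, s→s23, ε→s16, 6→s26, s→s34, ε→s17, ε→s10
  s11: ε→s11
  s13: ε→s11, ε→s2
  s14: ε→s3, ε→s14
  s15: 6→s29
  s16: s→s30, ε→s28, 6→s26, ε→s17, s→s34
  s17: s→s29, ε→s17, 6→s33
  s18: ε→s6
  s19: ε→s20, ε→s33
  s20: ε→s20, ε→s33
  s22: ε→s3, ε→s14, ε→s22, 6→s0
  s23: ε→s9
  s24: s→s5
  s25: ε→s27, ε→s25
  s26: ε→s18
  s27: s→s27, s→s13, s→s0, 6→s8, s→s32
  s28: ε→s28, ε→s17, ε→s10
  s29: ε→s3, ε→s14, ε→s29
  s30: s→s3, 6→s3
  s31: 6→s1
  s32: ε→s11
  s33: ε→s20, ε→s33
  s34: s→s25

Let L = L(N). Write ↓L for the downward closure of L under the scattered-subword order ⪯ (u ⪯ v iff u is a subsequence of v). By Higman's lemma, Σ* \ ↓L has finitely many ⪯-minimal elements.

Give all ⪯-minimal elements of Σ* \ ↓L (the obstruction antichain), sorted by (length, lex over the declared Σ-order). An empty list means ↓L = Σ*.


min(Σ*\↓L) = [6, s].

|Q|=35, |F|=1, |δ|=74 (46 ε).
min D↑ (2 st, q0=0, F={1}): 0:6→1,s→1 1:6→1,s→1.
'6': |S_i|=[5, 4] end={s11,s14,s2,s3} rej; 1/1 deletions ∈↓L.
's': N↓-sim [5, 4] end={s11,s14,s2,s3} rej; 1/1 del acc.
2 minimals (antichain).
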